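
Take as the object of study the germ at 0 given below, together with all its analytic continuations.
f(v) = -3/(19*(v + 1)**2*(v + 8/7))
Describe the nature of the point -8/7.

The denominator factor v + 8/7 vanishes at -8/7 and appears to the power 1; the numerator there equals -3/19, nonzero, and no other factor vanishes.
Hence a pole whose order is the multiplicity, 1.

The point is a pole of order 1.


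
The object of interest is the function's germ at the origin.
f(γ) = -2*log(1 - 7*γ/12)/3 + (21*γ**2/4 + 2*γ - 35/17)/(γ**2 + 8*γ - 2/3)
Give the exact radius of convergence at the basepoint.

Denominator factor (γ**2 + 8*γ - 2/3): discriminant 200/3, real irrational roots -4 + (5/3)*sqrt(6) and -4 - (5/3)*sqrt(6); poles of order 1, moduli -4 + (5/3)*sqrt(6) and 4 + (5/3)*sqrt(6).
Branch term (-2/3)*log(1 - γ/(12/7)): its argument vanishes at γ = 12/7, a logarithmic branch point, modulus 12/7.
The radius of convergence is the smallest modulus among the singular points: -4 + (5/3)*sqrt(6).

The radius of convergence is -4 + (5/3)*sqrt(6).


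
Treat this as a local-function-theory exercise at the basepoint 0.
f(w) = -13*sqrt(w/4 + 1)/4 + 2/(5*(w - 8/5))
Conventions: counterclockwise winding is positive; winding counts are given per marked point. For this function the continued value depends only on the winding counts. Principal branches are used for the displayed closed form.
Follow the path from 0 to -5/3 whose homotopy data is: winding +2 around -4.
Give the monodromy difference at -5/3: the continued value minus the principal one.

The rational part is single-valued and drops out of the difference; each branch term changes only by its own monodromy.
(-13/4)*sqrt(1 - w/(-4)): winding +2 is even, the square root returns to the same sheet, contribution 0.
Summing the contributions at w = -5/3 gives 0.

Continued minus principal equals 0.


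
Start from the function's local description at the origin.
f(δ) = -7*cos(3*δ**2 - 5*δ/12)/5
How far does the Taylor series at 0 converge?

The factor cos(3*δ**2 - 5*δ/12) is entire and contributes no finite singular point.
The polynomial part has no poles.
No finite singular points: the Taylor series at 0 converges everywhere.

The radius of convergence is infinite.


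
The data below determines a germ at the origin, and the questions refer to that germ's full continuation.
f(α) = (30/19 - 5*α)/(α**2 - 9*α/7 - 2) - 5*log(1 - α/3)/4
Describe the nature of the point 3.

The point is a logarithmic branch point.

The term (-5/4)*log(1 - α/(3)) has argument 1 - 3/(3) = 0 at 3: a logarithmic (infinitely-sheeted) branch point; the remaining terms are analytic or single-valued there.


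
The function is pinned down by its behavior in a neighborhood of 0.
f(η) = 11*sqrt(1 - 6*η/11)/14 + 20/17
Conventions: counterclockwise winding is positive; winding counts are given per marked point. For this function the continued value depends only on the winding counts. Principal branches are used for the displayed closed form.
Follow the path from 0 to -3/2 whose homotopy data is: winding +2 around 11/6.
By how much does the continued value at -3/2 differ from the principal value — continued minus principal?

Continued minus principal equals 0.

The rational part is single-valued and drops out of the difference; each branch term changes only by its own monodromy.
(11/14)*sqrt(1 - η/(11/6)): winding +2 is even, the square root returns to the same sheet, contribution 0.
Summing the contributions at η = -3/2 gives 0.


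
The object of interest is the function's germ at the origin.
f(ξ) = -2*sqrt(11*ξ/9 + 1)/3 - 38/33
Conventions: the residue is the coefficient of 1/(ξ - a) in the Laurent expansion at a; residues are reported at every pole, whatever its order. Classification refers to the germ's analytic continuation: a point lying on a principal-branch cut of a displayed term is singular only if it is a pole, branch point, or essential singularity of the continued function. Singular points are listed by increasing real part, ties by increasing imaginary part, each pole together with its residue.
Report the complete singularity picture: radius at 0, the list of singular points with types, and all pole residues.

Radius of convergence at 0: 9/11.
At -9/11: an algebraic (square-root) branch point.

Branch term (-2/3)*sqrt(1 - ξ/(-9/11)): its argument vanishes at ξ = -9/11, a square-root branch point, modulus 9/11.
The radius of convergence is the smallest modulus among the singular points: 9/11.


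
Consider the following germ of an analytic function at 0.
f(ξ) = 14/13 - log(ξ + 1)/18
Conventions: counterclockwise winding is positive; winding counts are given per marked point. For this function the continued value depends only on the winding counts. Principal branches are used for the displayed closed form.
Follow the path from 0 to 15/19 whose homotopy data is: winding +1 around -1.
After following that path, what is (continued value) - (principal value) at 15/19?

Continued minus principal equals -(1/9)*pi*i.

The rational part is single-valued and drops out of the difference; each branch term changes only by its own monodromy.
(-1/18)*log(1 - ξ/(-1)): each positive loop around -1 adds 2*pi*i to the log, so winding +1 contributes (-1/18)*(1)*2*pi*i = -(1/9)*pi*i.
Summing the contributions at ξ = 15/19 gives -(1/9)*pi*i.


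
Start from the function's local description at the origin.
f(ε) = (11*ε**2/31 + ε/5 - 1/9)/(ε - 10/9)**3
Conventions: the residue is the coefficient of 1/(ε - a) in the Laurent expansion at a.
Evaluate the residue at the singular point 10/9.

At the order-3 pole 10/9 set g(ε) = (ε - (10/9))^3*f(ε) = 11*ε**2/31 + ε/5 - 1/9.
Order-3 pole: residue = g''(a)/2; g''(10/9) = 22/31, so the residue is 11/31.

The residue is 11/31.


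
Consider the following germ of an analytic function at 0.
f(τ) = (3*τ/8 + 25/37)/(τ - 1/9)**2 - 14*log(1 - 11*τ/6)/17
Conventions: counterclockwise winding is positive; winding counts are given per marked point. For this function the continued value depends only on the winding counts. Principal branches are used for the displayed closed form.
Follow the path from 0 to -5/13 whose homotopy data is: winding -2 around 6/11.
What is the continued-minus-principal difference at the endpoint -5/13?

The rational part is single-valued and drops out of the difference; each branch term changes only by its own monodromy.
(-14/17)*log(1 - τ/(6/11)): each positive loop around 6/11 adds 2*pi*i to the log, so winding -2 contributes (-14/17)*(-2)*2*pi*i = (56/17)*pi*i.
Summing the contributions at τ = -5/13 gives (56/17)*pi*i.

Continued minus principal equals (56/17)*pi*i.


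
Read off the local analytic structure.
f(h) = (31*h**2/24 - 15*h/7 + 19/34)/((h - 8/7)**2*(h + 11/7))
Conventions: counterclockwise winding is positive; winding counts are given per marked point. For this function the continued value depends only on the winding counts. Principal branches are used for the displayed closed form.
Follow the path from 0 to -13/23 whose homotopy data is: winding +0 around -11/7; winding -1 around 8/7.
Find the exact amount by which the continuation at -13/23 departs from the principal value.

The function is rational, hence single-valued: continuing it around any pole returns the same value, so the difference is 0.

Continued minus principal equals 0.


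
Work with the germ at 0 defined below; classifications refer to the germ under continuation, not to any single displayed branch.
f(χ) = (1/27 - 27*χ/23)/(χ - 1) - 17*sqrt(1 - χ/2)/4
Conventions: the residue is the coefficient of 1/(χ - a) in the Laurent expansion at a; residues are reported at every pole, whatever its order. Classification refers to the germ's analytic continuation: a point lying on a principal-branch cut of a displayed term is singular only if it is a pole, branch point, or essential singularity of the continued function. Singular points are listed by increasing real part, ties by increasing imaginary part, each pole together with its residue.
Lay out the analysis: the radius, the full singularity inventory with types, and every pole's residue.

Radius of convergence at 0: 1.
At 1: a pole of order 1; residue -706/621.
At 2: an algebraic (square-root) branch point.

Denominator factor (χ - 1): pole of order 1 at 1, modulus 1.
Branch term (-17/4)*sqrt(1 - χ/(2)): its argument vanishes at χ = 2, a square-root branch point, modulus 2.
The radius of convergence is the smallest modulus among the singular points: 1.
The branch term is analytic at 1 and contributes nothing to the residue; only the rational part matters.
At the order-1 pole 1 set g(χ) = (χ - (1))*(rational part) = 1/27 - 27*χ/23.
Simple pole: residue = g(a) at a = 1, which is -706/621.
List the singular points by increasing real part (a conjugate pair: the negative imaginary part first).


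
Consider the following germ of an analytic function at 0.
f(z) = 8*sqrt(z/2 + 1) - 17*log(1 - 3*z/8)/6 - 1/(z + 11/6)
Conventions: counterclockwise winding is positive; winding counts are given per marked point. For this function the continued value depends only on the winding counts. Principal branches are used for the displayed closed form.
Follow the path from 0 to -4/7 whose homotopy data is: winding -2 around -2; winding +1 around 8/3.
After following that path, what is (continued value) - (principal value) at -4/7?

The rational part is single-valued and drops out of the difference; each branch term changes only by its own monodromy.
(8)*sqrt(1 - z/(-2)): winding -2 is even, the square root returns to the same sheet, contribution 0.
(-17/6)*log(1 - z/(8/3)): each positive loop around 8/3 adds 2*pi*i to the log, so winding +1 contributes (-17/6)*(1)*2*pi*i = -(17/3)*pi*i.
Summing the contributions at z = -4/7 gives -(17/3)*pi*i.

Continued minus principal equals -(17/3)*pi*i.


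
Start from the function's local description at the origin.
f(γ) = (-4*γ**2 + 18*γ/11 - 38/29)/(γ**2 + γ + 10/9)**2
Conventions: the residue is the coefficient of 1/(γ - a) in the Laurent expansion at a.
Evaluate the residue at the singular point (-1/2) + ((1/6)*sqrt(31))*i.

The factor γ**2 + γ + 10/9 splits as (γ - a)(γ - a') with a = (-1/2) + ((1/6)*sqrt(31))*i, a' = (-1/2) - ((1/6)*sqrt(31))*i. At the order-2 pole a set g(γ) = (γ - a)^2*f(γ) = [-4*γ**2 + 18*γ/11 - 38/29] / (γ - a')^2.
Order-2 pole: residue = g'(a); g'((-1/2) + ((1/6)*sqrt(31))*i) = ((113226/306559)*sqrt(31))*i, so the residue is ((113226/306559)*sqrt(31))*i.

The residue is ((113226/306559)*sqrt(31))*i.


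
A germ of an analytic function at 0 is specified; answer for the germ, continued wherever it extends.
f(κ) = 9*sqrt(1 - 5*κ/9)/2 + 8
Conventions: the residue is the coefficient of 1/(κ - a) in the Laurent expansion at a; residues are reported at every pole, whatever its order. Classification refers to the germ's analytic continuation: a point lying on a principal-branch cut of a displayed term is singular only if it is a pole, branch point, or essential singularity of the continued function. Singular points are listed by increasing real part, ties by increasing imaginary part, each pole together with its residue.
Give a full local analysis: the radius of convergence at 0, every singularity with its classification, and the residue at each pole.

Radius of convergence at 0: 9/5.
At 9/5: an algebraic (square-root) branch point.

Branch term (9/2)*sqrt(1 - κ/(9/5)): its argument vanishes at κ = 9/5, a square-root branch point, modulus 9/5.
The radius of convergence is the smallest modulus among the singular points: 9/5.


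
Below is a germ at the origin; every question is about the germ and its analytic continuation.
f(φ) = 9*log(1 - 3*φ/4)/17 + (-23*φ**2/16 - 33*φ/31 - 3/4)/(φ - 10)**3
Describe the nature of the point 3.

The point is a regular point.

Denominator factors: φ - 10 = -7 at φ = 3 — none vanishes.
Branch term log(1 - φ/(4/3)): argument at 3 is -5/4, nonzero, so 3 is not its branch point (a point on a principal cut is still regular for the continued germ).
So the germ continues analytically to 3.


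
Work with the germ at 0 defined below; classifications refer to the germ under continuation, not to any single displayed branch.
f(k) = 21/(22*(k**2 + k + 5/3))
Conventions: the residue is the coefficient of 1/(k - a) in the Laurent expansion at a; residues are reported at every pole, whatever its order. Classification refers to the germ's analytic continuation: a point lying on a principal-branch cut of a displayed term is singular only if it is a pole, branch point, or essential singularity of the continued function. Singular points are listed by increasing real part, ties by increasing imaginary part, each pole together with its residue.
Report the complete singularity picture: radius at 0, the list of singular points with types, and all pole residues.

Radius of convergence at 0: (1/3)*sqrt(15).
At (-1/2) - ((1/6)*sqrt(51))*i: a pole of order 1; residue ((21/374)*sqrt(51))*i.
At (-1/2) + ((1/6)*sqrt(51))*i: a pole of order 1; residue -((21/374)*sqrt(51))*i.

Denominator factor (k**2 + k + 5/3): discriminant -17/3, complex-conjugate roots (-1/2) + ((1/6)*sqrt(51))*i and (-1/2) - ((1/6)*sqrt(51))*i; poles of order 1, moduli (1/3)*sqrt(15) and (1/3)*sqrt(15).
The radius of convergence is the smallest modulus among the singular points: (1/3)*sqrt(15).
The factor k**2 + k + 5/3 splits as (k - a)(k - a') with a = (-1/2) - ((1/6)*sqrt(51))*i, a' = (-1/2) + ((1/6)*sqrt(51))*i. At the order-1 pole a set g(k) = (k - a)*f(k) = [21/22] / (k - a').
Simple pole: residue = g(a) at a = (-1/2) - ((1/6)*sqrt(51))*i, which is ((21/374)*sqrt(51))*i.
The factor k**2 + k + 5/3 splits as (k - a)(k - a') with a = (-1/2) + ((1/6)*sqrt(51))*i, a' = (-1/2) - ((1/6)*sqrt(51))*i. At the order-1 pole a set g(k) = (k - a)*f(k) = [21/22] / (k - a').
Simple pole: residue = g(a) at a = (-1/2) + ((1/6)*sqrt(51))*i, which is -((21/374)*sqrt(51))*i.
List the singular points by increasing real part (a conjugate pair: the negative imaginary part first).


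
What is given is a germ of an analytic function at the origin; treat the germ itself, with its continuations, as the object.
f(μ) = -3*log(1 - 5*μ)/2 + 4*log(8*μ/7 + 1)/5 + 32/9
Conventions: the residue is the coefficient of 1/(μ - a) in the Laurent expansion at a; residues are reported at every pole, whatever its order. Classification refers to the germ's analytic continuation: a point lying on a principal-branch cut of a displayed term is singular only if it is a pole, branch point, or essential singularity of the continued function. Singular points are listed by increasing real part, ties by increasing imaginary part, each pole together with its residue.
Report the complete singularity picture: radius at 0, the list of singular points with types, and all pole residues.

Radius of convergence at 0: 1/5.
At -7/8: a logarithmic branch point.
At 1/5: a logarithmic branch point.

Branch term (4/5)*log(1 - μ/(-7/8)): its argument vanishes at μ = -7/8, a logarithmic branch point, modulus 7/8.
Branch term (-3/2)*log(1 - μ/(1/5)): its argument vanishes at μ = 1/5, a logarithmic branch point, modulus 1/5.
The radius of convergence is the smallest modulus among the singular points: 1/5.
List the singular points by increasing real part (a conjugate pair: the negative imaginary part first).


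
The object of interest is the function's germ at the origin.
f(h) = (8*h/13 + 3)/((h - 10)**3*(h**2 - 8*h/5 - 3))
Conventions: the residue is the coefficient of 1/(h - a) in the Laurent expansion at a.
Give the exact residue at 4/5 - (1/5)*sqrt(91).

The factor h**2 - 8*h/5 - 3 splits as (h - a)(h - a') with a = 4/5 - (1/5)*sqrt(91), a' = 4/5 + (1/5)*sqrt(91). At the order-1 pole a set g(h) = (h - a)*f(h) = [(8*h/13 + 3)/(h - 10)**3] / (h - a').
Simple pole: residue = g(a) at a = 4/5 - (1/5)*sqrt(91), which is -468161/345436650 + (2963353/15717367575)*sqrt(91).

The residue is -468161/345436650 + (2963353/15717367575)*sqrt(91).


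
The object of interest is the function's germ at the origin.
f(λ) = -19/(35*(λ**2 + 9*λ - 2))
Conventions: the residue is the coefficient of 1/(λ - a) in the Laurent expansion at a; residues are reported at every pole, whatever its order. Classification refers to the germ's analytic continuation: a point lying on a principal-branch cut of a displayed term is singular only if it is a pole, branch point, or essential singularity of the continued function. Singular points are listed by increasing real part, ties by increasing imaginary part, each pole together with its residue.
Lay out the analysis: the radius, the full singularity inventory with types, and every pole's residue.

Radius of convergence at 0: -9/2 + (1/2)*sqrt(89).
At -9/2 - (1/2)*sqrt(89): a pole of order 1; residue (19/3115)*sqrt(89).
At -9/2 + (1/2)*sqrt(89): a pole of order 1; residue -(19/3115)*sqrt(89).

Denominator factor (λ**2 + 9*λ - 2): discriminant 89, real irrational roots -9/2 + (1/2)*sqrt(89) and -9/2 - (1/2)*sqrt(89); poles of order 1, moduli -9/2 + (1/2)*sqrt(89) and 9/2 + (1/2)*sqrt(89).
The radius of convergence is the smallest modulus among the singular points: -9/2 + (1/2)*sqrt(89).
The factor λ**2 + 9*λ - 2 splits as (λ - a)(λ - a') with a = -9/2 - (1/2)*sqrt(89), a' = -9/2 + (1/2)*sqrt(89). At the order-1 pole a set g(λ) = (λ - a)*f(λ) = [-19/35] / (λ - a').
Simple pole: residue = g(a) at a = -9/2 - (1/2)*sqrt(89), which is (19/3115)*sqrt(89).
The factor λ**2 + 9*λ - 2 splits as (λ - a)(λ - a') with a = -9/2 + (1/2)*sqrt(89), a' = -9/2 - (1/2)*sqrt(89). At the order-1 pole a set g(λ) = (λ - a)*f(λ) = [-19/35] / (λ - a').
Simple pole: residue = g(a) at a = -9/2 + (1/2)*sqrt(89), which is -(19/3115)*sqrt(89).
List the singular points by increasing real part (a conjugate pair: the negative imaginary part first).


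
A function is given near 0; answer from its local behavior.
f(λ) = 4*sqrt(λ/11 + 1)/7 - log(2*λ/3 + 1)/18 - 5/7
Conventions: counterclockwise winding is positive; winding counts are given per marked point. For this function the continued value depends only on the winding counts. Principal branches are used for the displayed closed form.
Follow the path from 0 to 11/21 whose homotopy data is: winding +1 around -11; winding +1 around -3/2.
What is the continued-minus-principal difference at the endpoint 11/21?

Continued minus principal equals (-(8/147)*sqrt(462)) - ((1/9)*pi)*i.

The rational part is single-valued and drops out of the difference; each branch term changes only by its own monodromy.
(4/7)*sqrt(1 - λ/(-11)): winding +1 is odd, the square root flips sign, contributing -2*(4/7)*sqrt(1 - (11/21)/(-11)) = -2*(4/7)*sqrt(22/21) = -(8/147)*sqrt(462).
(-1/18)*log(1 - λ/(-3/2)): each positive loop around -3/2 adds 2*pi*i to the log, so winding +1 contributes (-1/18)*(1)*2*pi*i = -(1/9)*pi*i.
Summing the contributions at λ = 11/21 gives (-(8/147)*sqrt(462)) - ((1/9)*pi)*i.


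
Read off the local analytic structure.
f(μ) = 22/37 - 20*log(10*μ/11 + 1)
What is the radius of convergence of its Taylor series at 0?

The radius of convergence is 11/10.

Branch term (-20)*log(1 - μ/(-11/10)): its argument vanishes at μ = -11/10, a logarithmic branch point, modulus 11/10.
The radius of convergence is the smallest modulus among the singular points: 11/10.


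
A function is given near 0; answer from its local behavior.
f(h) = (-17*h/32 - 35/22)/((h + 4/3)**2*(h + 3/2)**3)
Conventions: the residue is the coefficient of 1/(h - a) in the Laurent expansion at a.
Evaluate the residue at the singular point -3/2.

At the order-3 pole -3/2 set g(h) = (h - (-3/2))^3*f(h) = (-17*h/32 - 35/22)/(h + 4/3)**2.
Order-3 pole: residue = g''(a)/2; g''(-3/2) = -145935/22, so the residue is -145935/44.

The residue is -145935/44.


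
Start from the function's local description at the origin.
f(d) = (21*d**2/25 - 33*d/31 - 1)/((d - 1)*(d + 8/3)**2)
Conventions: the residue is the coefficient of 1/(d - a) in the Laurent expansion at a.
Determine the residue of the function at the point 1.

At the order-1 pole 1 set g(d) = (d - (1))*f(d) = (21*d**2/25 - 33*d/31 - 1)/(d + 8/3)**2.
Simple pole: residue = g(a) at a = 1, which is -8541/93775.

The residue is -8541/93775.


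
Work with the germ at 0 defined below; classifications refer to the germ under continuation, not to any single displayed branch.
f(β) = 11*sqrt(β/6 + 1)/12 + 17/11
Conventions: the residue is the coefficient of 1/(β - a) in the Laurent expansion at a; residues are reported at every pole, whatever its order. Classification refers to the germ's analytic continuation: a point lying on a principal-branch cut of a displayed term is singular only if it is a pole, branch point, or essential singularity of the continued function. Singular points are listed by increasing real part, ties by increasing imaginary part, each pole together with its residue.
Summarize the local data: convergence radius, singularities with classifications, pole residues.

Radius of convergence at 0: 6.
At -6: an algebraic (square-root) branch point.

Branch term (11/12)*sqrt(1 - β/(-6)): its argument vanishes at β = -6, a square-root branch point, modulus 6.
The radius of convergence is the smallest modulus among the singular points: 6.


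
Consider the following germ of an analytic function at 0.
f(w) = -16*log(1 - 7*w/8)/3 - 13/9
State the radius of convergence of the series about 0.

The radius of convergence is 8/7.

Branch term (-16/3)*log(1 - w/(8/7)): its argument vanishes at w = 8/7, a logarithmic branch point, modulus 8/7.
The radius of convergence is the smallest modulus among the singular points: 8/7.


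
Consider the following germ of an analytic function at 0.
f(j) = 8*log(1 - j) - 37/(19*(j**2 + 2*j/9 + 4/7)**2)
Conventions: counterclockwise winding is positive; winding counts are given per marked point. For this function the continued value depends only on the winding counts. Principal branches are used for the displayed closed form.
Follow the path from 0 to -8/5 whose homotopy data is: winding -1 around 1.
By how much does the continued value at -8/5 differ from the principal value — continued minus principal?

The rational part is single-valued and drops out of the difference; each branch term changes only by its own monodromy.
(8)*log(1 - j/(1)): each positive loop around 1 adds 2*pi*i to the log, so winding -1 contributes (8)*(-1)*2*pi*i = -(16)*pi*i.
Summing the contributions at j = -8/5 gives -(16)*pi*i.

Continued minus principal equals -(16)*pi*i.


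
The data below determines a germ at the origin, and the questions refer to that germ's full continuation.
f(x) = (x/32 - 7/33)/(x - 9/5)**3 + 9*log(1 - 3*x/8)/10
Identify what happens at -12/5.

Denominator factors: x - 9/5 = -21/5 at x = -12/5 — none vanishes.
Branch term log(1 - x/(8/3)): argument at -12/5 is 19/10, nonzero, so -12/5 is not its branch point (a point on a principal cut is still regular for the continued germ).
So the germ continues analytically to -12/5.

The point is a regular point.


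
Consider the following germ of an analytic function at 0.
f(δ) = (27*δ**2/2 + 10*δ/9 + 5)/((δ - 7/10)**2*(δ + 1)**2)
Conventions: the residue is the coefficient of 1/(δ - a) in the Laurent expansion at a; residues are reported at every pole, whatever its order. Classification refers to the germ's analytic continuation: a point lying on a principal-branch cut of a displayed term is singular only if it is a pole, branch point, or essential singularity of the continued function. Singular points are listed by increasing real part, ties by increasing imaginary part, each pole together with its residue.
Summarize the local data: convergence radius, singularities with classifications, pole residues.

Denominator factor (δ - 7/10)^2: pole of order 2 at 7/10, modulus 7/10.
Denominator factor (δ + 1)^2: pole of order 2 at -1, modulus 1.
The radius of convergence is the smallest modulus among the singular points: 7/10.
At the order-2 pole -1 set g(δ) = (δ - (-1))^2*f(δ) = (27*δ**2/2 + 10*δ/9 + 5)/(δ - 7/10)**2.
Order-2 pole: residue = g'(a); g'(-1) = -27700/14739, so the residue is -27700/14739.
At the order-2 pole 7/10 set g(δ) = (δ - (7/10))^2*f(δ) = (27*δ**2/2 + 10*δ/9 + 5)/(δ + 1)**2.
Order-2 pole: residue = g'(a); g'(7/10) = 27700/14739, so the residue is 27700/14739.
List the singular points by increasing real part (a conjugate pair: the negative imaginary part first).

Radius of convergence at 0: 7/10.
At -1: a pole of order 2; residue -27700/14739.
At 7/10: a pole of order 2; residue 27700/14739.


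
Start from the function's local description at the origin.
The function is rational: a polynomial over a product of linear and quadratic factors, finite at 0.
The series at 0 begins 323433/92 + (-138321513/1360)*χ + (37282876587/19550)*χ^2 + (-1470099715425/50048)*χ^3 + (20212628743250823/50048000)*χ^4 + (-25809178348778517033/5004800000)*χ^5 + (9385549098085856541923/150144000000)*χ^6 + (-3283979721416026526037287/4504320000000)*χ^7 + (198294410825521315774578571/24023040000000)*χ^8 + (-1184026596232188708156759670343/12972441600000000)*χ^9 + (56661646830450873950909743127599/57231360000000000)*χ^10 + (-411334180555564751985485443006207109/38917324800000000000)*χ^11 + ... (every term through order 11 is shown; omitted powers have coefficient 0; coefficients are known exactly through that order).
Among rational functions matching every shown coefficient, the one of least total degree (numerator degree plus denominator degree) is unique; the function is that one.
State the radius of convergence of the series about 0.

No rational of total degree below 10 reproduces all 12 coefficients; solving the [1/9] Pade equations on them gives f(χ) = (33*χ/17 - 18/23)/((χ + 1/9)**3*(χ**2 + χ/10 - 6/11)**3), whose expansion matches every shown term.
Denominator factor (χ + 1/9)^3: pole of order 3 at -1/9, modulus 1/9.
Denominator factor (χ**2 + χ/10 - 6/11)^3: discriminant 2411/1100, real irrational roots -1/20 + (1/220)*sqrt(26521) and -1/20 - (1/220)*sqrt(26521); poles of order 3, moduli -1/20 + (1/220)*sqrt(26521) and 1/20 + (1/220)*sqrt(26521).
The radius of convergence is the smallest modulus among the singular points: 1/9.

The radius of convergence is 1/9.


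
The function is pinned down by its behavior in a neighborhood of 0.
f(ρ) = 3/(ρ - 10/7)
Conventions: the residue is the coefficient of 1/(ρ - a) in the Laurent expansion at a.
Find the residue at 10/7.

The residue is 3.

At the order-1 pole 10/7 set g(ρ) = (ρ - (10/7))*f(ρ) = 3.
Simple pole: residue = g(a) at a = 10/7, which is 3.


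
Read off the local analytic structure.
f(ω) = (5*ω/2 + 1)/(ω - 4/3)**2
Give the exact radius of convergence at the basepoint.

Denominator factor (ω - 4/3)^2: pole of order 2 at 4/3, modulus 4/3.
The radius of convergence is the smallest modulus among the singular points: 4/3.

The radius of convergence is 4/3.


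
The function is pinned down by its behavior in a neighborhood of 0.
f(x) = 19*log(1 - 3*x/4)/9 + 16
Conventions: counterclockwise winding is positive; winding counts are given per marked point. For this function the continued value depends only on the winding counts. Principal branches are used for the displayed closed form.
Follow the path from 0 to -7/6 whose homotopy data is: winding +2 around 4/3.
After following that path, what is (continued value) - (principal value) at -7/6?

Continued minus principal equals (76/9)*pi*i.

The rational part is single-valued and drops out of the difference; each branch term changes only by its own monodromy.
(19/9)*log(1 - x/(4/3)): each positive loop around 4/3 adds 2*pi*i to the log, so winding +2 contributes (19/9)*(2)*2*pi*i = (76/9)*pi*i.
Summing the contributions at x = -7/6 gives (76/9)*pi*i.


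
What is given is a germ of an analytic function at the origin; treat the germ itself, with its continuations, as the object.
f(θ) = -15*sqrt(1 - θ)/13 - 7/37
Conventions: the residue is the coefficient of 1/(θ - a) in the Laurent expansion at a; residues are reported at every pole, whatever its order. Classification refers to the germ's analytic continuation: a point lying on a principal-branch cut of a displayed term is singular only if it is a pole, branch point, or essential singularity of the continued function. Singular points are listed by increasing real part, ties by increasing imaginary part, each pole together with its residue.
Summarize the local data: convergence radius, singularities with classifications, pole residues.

Radius of convergence at 0: 1.
At 1: an algebraic (square-root) branch point.

Branch term (-15/13)*sqrt(1 - θ/(1)): its argument vanishes at θ = 1, a square-root branch point, modulus 1.
The radius of convergence is the smallest modulus among the singular points: 1.


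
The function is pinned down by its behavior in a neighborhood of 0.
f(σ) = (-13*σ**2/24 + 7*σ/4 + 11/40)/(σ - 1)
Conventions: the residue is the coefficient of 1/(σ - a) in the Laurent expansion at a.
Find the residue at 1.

The residue is 89/60.

At the order-1 pole 1 set g(σ) = (σ - (1))*f(σ) = -13*σ**2/24 + 7*σ/4 + 11/40.
Simple pole: residue = g(a) at a = 1, which is 89/60.


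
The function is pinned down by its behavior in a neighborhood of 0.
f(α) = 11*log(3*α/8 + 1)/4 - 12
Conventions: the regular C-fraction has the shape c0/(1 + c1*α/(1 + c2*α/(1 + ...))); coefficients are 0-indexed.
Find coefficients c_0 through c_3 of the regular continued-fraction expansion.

The regular C-fraction coefficients are [-12, 11/128, 13/128, 3/26].

Taylor coefficients (expand at 0): a_0 = -12, a_1 = 33/32, a_2 = -99/512, a_3 = 99/2048.
c0 = a_0 = -12. Peel one level at a time: if S = 1 + c*α/S' with S'(0) = 1, then c is the α-coefficient of S and S' = c*α/(S - 1).
S_1 = c0/f = 1 + (11/128)*α + (-143/16384)*α^2 + ...; c1 = 11/128.
S_2 = c1*α/(S_1 - 1) = 1 + (13/128)*α + (-3/256)*α^2 + ...; c2 = 13/128.
S_3 = c2*α/(S_2 - 1) = 1 + (3/26)*α + ...; c3 = 3/26.


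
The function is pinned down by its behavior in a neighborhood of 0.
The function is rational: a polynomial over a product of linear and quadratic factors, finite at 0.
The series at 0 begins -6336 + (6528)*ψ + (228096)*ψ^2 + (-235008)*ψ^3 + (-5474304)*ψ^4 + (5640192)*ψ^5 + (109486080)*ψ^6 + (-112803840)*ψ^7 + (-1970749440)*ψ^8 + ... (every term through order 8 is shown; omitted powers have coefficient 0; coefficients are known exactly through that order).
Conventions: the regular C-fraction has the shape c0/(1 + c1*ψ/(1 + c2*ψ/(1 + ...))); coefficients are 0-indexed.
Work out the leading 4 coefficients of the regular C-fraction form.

The regular C-fraction coefficients are [-6336, 34/33, -20180/561, 594/17].

Taylor coefficients (read off): a_0 = -6336, a_1 = 6528, a_2 = 228096, a_3 = -235008.
c0 = a_0 = -6336. Peel one level at a time: if S = 1 + c*ψ/S' with S'(0) = 1, then c is the ψ-coefficient of S and S' = c*ψ/(S - 1).
S_1 = c0/f = 1 + (34/33)*ψ + (40360/1089)*ψ^2 + ...; c1 = 34/33.
S_2 = c1*ψ/(S_1 - 1) = 1 + (-20180/561)*ψ + (363240/289)*ψ^2 + ...; c2 = -20180/561.
S_3 = c2*ψ/(S_2 - 1) = 1 + (594/17)*ψ + ...; c3 = 594/17.


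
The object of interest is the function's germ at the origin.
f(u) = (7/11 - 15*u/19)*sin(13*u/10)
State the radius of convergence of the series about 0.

The radius of convergence is infinite.

The factor sin(13*u/10) is entire and contributes no finite singular point.
The polynomial part has no poles.
No finite singular points: the Taylor series at 0 converges everywhere.


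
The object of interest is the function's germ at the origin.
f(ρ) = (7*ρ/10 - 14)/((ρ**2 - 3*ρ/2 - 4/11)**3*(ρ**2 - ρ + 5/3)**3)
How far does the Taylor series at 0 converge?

Denominator factor (ρ**2 - 3*ρ/2 - 4/11)^3: discriminant 163/44, real irrational roots 3/4 + (1/44)*sqrt(1793) and 3/4 - (1/44)*sqrt(1793); poles of order 3, moduli 3/4 + (1/44)*sqrt(1793) and -3/4 + (1/44)*sqrt(1793).
Denominator factor (ρ**2 - ρ + 5/3)^3: discriminant -17/3, complex-conjugate roots (1/2) + ((1/6)*sqrt(51))*i and (1/2) - ((1/6)*sqrt(51))*i; poles of order 3, moduli (1/3)*sqrt(15) and (1/3)*sqrt(15).
The radius of convergence is the smallest modulus among the singular points: -3/4 + (1/44)*sqrt(1793).

The radius of convergence is -3/4 + (1/44)*sqrt(1793).


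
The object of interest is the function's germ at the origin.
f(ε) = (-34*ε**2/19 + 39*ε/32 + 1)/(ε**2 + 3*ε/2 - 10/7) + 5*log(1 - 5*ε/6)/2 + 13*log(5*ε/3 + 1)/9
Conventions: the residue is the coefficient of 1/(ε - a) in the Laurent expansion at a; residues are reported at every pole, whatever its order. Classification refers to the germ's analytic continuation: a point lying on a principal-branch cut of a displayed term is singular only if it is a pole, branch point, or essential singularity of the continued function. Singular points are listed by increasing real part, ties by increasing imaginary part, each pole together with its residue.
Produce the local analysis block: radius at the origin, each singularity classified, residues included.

Radius of convergence at 0: 3/5.
At -3/4 - (1/28)*sqrt(1561): a pole of order 1; residue 2373/1216 + (76329/1898176)*sqrt(1561).
At -3/5: a logarithmic branch point.
At -3/4 + (1/28)*sqrt(1561): a pole of order 1; residue 2373/1216 - (76329/1898176)*sqrt(1561).
At 6/5: a logarithmic branch point.

Denominator factor (ε**2 + 3*ε/2 - 10/7): discriminant 223/28, real irrational roots -3/4 + (1/28)*sqrt(1561) and -3/4 - (1/28)*sqrt(1561); poles of order 1, moduli -3/4 + (1/28)*sqrt(1561) and 3/4 + (1/28)*sqrt(1561).
Branch term (5/2)*log(1 - ε/(6/5)): its argument vanishes at ε = 6/5, a logarithmic branch point, modulus 6/5.
Branch term (13/9)*log(1 - ε/(-3/5)): its argument vanishes at ε = -3/5, a logarithmic branch point, modulus 3/5.
The radius of convergence is the smallest modulus among the singular points: 3/5.
The branch terms are analytic at -3/4 - (1/28)*sqrt(1561) and contribute nothing to the residue; only the rational part matters.
The factor ε**2 + 3*ε/2 - 10/7 splits as (ε - a)(ε - a') with a = -3/4 - (1/28)*sqrt(1561), a' = -3/4 + (1/28)*sqrt(1561). At the order-1 pole a set g(ε) = (ε - a)*(rational part) = [-34*ε**2/19 + 39*ε/32 + 1] / (ε - a').
Simple pole: residue = g(a) at a = -3/4 - (1/28)*sqrt(1561), which is 2373/1216 + (76329/1898176)*sqrt(1561).
The branch terms are analytic at -3/4 + (1/28)*sqrt(1561) and contribute nothing to the residue; only the rational part matters.
The factor ε**2 + 3*ε/2 - 10/7 splits as (ε - a)(ε - a') with a = -3/4 + (1/28)*sqrt(1561), a' = -3/4 - (1/28)*sqrt(1561). At the order-1 pole a set g(ε) = (ε - a)*(rational part) = [-34*ε**2/19 + 39*ε/32 + 1] / (ε - a').
Simple pole: residue = g(a) at a = -3/4 + (1/28)*sqrt(1561), which is 2373/1216 - (76329/1898176)*sqrt(1561).
List the singular points by increasing real part (a conjugate pair: the negative imaginary part first).


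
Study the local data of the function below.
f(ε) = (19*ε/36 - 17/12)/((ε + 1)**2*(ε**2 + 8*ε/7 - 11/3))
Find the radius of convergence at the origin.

Denominator factor (ε**2 + 8*ε/7 - 11/3): discriminant 2348/147, real irrational roots -4/7 + (1/21)*sqrt(1761) and -4/7 - (1/21)*sqrt(1761); poles of order 1, moduli -4/7 + (1/21)*sqrt(1761) and 4/7 + (1/21)*sqrt(1761).
Denominator factor (ε + 1)^2: pole of order 2 at -1, modulus 1.
The radius of convergence is the smallest modulus among the singular points: 1.

The radius of convergence is 1.


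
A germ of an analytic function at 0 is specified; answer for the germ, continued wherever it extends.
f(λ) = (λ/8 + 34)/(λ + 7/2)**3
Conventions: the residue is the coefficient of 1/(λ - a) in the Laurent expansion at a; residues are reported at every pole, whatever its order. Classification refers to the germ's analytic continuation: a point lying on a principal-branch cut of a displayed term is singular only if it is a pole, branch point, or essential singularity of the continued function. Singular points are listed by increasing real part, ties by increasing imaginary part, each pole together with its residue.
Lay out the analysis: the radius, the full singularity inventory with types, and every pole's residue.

Denominator factor (λ + 7/2)^3: pole of order 3 at -7/2, modulus 7/2.
The radius of convergence is the smallest modulus among the singular points: 7/2.
At the order-3 pole -7/2 set g(λ) = (λ - (-7/2))^3*f(λ) = λ/8 + 34.
Order-3 pole: residue = g''(a)/2; g''(-7/2) = 0, so the residue is 0.

Radius of convergence at 0: 7/2.
At -7/2: a pole of order 3; residue 0.


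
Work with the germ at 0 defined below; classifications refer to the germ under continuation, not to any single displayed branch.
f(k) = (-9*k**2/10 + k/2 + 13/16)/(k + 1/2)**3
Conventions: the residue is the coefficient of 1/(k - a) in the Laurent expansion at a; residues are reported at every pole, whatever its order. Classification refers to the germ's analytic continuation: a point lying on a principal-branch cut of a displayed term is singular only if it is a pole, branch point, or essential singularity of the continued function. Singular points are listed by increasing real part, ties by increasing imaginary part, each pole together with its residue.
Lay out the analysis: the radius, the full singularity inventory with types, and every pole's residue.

Denominator factor (k + 1/2)^3: pole of order 3 at -1/2, modulus 1/2.
The radius of convergence is the smallest modulus among the singular points: 1/2.
At the order-3 pole -1/2 set g(k) = (k - (-1/2))^3*f(k) = -9*k**2/10 + k/2 + 13/16.
Order-3 pole: residue = g''(a)/2; g''(-1/2) = -9/5, so the residue is -9/10.

Radius of convergence at 0: 1/2.
At -1/2: a pole of order 3; residue -9/10.


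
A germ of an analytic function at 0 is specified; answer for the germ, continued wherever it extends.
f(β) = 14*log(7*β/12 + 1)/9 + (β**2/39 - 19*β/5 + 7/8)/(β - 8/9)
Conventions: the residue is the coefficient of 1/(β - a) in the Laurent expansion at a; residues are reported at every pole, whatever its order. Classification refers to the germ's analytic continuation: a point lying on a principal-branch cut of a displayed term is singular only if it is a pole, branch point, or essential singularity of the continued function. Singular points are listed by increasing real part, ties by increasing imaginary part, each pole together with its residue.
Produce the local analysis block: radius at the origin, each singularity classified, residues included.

Radius of convergence at 0: 8/9.
At -12/7: a logarithmic branch point.
At 8/9: a pole of order 1; residue -313691/126360.

Denominator factor (β - 8/9): pole of order 1 at 8/9, modulus 8/9.
Branch term (14/9)*log(1 - β/(-12/7)): its argument vanishes at β = -12/7, a logarithmic branch point, modulus 12/7.
The radius of convergence is the smallest modulus among the singular points: 8/9.
The branch term is analytic at 8/9 and contributes nothing to the residue; only the rational part matters.
At the order-1 pole 8/9 set g(β) = (β - (8/9))*(rational part) = β**2/39 - 19*β/5 + 7/8.
Simple pole: residue = g(a) at a = 8/9, which is -313691/126360.
List the singular points by increasing real part (a conjugate pair: the negative imaginary part first).


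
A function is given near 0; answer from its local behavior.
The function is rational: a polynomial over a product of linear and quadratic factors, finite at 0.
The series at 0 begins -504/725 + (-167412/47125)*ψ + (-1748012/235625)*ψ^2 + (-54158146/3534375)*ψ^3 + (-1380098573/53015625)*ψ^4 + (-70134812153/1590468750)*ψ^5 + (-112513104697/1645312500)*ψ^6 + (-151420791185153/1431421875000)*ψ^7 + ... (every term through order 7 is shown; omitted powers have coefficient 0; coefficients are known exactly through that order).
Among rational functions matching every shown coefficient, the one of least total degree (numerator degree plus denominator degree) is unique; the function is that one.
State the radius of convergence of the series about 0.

The radius of convergence is 5/6.

No rational of total degree below 6 reproduces all 8 coefficients; solving the [2/4] Pade equations on them gives f(ψ) = (-17*ψ**2/30 + 12*ψ/13 + 10/29)/((ψ - 5/6)**3*(ψ + 6/7)), whose expansion matches every shown term.
Denominator factor (ψ - 5/6)^3: pole of order 3 at 5/6, modulus 5/6.
Denominator factor (ψ + 6/7): pole of order 1 at -6/7, modulus 6/7.
The radius of convergence is the smallest modulus among the singular points: 5/6.
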